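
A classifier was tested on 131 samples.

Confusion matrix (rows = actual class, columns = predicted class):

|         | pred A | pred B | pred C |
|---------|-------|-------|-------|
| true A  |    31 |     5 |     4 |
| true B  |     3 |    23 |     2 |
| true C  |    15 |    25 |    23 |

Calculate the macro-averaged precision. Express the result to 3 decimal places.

Per-class precision (TP/(TP+FP)):
  A: TP=31, FP=3+15=18 → 31/49 = 0.6327
  B: TP=23, FP=5+25=30 → 23/53 = 0.4340
  C: TP=23, FP=4+2=6 → 23/29 = 0.7931
Macro-precision = mean = (0.6327 + 0.4340 + 0.7931) / 3 = 0.620

0.620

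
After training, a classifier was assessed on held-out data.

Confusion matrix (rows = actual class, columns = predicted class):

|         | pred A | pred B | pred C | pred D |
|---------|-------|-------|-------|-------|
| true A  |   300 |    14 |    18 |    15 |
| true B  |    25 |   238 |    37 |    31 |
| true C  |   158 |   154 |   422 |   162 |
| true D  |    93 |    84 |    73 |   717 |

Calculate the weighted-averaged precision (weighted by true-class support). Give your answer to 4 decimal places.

Per-class precision (TP/(TP+FP)):
  A: TP=300, FP=25+158+93=276 → 300/576 = 0.52083
  B: TP=238, FP=14+154+84=252 → 238/490 = 0.48571
  C: TP=422, FP=18+37+73=128 → 422/550 = 0.76727
  D: TP=717, FP=15+31+162=208 → 717/925 = 0.77514
Weighted-precision = Σ (supportᵢ/N)·precisionᵢ with N=2541: (347/2541)·0.52083 + (331/2541)·0.48571 + (896/2541)·0.76727 + (967/2541)·0.77514 = 0.6999

0.6999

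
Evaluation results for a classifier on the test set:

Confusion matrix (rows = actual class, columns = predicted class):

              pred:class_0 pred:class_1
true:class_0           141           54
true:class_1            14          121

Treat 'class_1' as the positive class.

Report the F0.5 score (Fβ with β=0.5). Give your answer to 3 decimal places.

0.725

Fβ = (1+β²)·TP / ((1+β²)·TP + β²·FN + FP), with β²=1/4
= 1.25·121 / (1.25·121 + 0.25·14 + 54) = 0.725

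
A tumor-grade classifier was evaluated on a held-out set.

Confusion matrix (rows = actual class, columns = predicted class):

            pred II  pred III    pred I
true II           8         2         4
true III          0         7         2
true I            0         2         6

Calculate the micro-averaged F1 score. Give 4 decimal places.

0.6774

Micro-averaging pools counts across classes: ΣTP=21, ΣFP=10, ΣFN=10.
Micro-F1 score = 2·TP/(2·TP+FP+FN) on pooled counts = 0.6774 (equals overall accuracy in single-label multiclass).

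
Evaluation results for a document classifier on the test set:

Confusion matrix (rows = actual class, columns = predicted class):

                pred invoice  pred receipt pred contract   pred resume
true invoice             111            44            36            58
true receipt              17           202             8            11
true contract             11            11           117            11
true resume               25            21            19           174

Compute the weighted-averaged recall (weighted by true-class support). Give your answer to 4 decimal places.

0.6895

Per-class recall (TP/(TP+FN)):
  invoice: TP=111, FN=44+36+58=138 → 111/249 = 0.44578
  receipt: TP=202, FN=17+8+11=36 → 202/238 = 0.84874
  contract: TP=117, FN=11+11+11=33 → 117/150 = 0.78000
  resume: TP=174, FN=25+21+19=65 → 174/239 = 0.72803
Weighted-recall = Σ (supportᵢ/N)·recallᵢ with N=876: (249/876)·0.44578 + (238/876)·0.84874 + (150/876)·0.78000 + (239/876)·0.72803 = 0.6895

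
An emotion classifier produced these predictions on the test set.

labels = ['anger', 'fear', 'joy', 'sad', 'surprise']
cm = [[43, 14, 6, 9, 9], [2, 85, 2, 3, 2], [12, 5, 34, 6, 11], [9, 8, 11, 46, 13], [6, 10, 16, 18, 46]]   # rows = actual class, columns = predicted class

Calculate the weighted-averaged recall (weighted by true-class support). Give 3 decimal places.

Per-class recall (TP/(TP+FN)):
  anger: TP=43, FN=14+6+9+9=38 → 43/81 = 0.5309
  fear: TP=85, FN=2+2+3+2=9 → 85/94 = 0.9043
  joy: TP=34, FN=12+5+6+11=34 → 34/68 = 0.5000
  sad: TP=46, FN=9+8+11+13=41 → 46/87 = 0.5287
  surprise: TP=46, FN=6+10+16+18=50 → 46/96 = 0.4792
Weighted-recall = Σ (supportᵢ/N)·recallᵢ with N=426: (81/426)·0.5309 + (94/426)·0.9043 + (68/426)·0.5000 + (87/426)·0.5287 + (96/426)·0.4792 = 0.596

0.596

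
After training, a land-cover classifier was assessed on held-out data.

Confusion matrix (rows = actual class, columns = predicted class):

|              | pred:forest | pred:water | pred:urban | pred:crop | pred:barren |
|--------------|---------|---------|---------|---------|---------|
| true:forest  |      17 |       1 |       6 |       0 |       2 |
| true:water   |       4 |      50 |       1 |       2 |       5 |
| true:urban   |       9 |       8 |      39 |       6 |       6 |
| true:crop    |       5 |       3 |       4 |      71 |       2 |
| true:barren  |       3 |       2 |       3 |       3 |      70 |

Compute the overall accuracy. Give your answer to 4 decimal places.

Accuracy = trace / total = (17+50+39+71+70=247) / 322 = 247/322 = 0.7671

0.7671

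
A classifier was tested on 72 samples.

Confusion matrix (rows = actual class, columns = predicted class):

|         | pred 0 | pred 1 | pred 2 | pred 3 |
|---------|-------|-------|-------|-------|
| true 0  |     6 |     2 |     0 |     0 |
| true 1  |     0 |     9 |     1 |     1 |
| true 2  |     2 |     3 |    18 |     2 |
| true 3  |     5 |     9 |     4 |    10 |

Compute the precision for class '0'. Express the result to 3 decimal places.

0.462

precision = TP/(TP+FP).
0: TP=6, FP=0+2+5=7 → 6/13 = 0.4615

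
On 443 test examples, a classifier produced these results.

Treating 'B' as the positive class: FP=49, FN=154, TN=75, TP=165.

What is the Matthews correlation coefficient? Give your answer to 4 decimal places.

0.1097

MCC = (TP·TN − FP·FN) / √((TP+FP)(TP+FN)(TN+FP)(TN+FN))
Numerator = 165·75 − 49·154 = 4829
Denominator = √(214·319·124·229) = √1938481336 = 44028.1880
MCC = 4829 / 44028.1880 = 0.1097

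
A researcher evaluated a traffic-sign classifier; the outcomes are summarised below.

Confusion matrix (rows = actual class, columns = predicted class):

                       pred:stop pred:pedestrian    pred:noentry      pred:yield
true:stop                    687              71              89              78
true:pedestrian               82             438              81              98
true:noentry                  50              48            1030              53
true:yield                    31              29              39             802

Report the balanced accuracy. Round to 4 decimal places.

0.7829

Balanced accuracy = mean of per-class recall.
  stop: recall = 687/925 = 0.74270
  pedestrian: recall = 438/699 = 0.62661
  noentry: recall = 1030/1181 = 0.87214
  yield: recall = 802/901 = 0.89012
Mean = (0.74270 + 0.62661 + 0.87214 + 0.89012) / 4 = 0.7829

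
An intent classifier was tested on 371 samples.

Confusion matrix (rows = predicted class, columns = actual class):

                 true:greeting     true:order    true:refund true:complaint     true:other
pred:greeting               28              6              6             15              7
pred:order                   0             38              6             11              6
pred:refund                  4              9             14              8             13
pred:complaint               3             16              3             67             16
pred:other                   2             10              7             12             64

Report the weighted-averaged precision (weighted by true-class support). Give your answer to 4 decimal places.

Per-class precision (TP/(TP+FP)):
  greeting: TP=28, FP=6+6+15+7=34 → 28/62 = 0.45161
  order: TP=38, FP=0+6+11+6=23 → 38/61 = 0.62295
  refund: TP=14, FP=4+9+8+13=34 → 14/48 = 0.29167
  complaint: TP=67, FP=3+16+3+16=38 → 67/105 = 0.63810
  other: TP=64, FP=2+10+7+12=31 → 64/95 = 0.67368
Weighted-precision = Σ (supportᵢ/N)·precisionᵢ with N=371: (37/371)·0.45161 + (79/371)·0.62295 + (36/371)·0.29167 + (113/371)·0.63810 + (106/371)·0.67368 = 0.5928

0.5928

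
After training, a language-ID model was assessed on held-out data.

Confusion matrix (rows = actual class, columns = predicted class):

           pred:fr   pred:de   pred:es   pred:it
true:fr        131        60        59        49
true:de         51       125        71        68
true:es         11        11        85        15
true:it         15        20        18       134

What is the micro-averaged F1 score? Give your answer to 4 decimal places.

0.5146

Micro-averaging pools counts across classes: ΣTP=475, ΣFP=448, ΣFN=448.
Micro-F1 score = 2·TP/(2·TP+FP+FN) on pooled counts = 0.5146 (equals overall accuracy in single-label multiclass).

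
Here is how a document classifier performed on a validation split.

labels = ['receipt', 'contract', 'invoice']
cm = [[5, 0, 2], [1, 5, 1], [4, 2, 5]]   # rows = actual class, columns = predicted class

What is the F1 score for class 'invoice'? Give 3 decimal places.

0.526

F1 score = 2·TP/(2·TP+FP+FN).
invoice: TP=5, FP=2+1=3, FN=4+2=6 → 10/19 = 0.5263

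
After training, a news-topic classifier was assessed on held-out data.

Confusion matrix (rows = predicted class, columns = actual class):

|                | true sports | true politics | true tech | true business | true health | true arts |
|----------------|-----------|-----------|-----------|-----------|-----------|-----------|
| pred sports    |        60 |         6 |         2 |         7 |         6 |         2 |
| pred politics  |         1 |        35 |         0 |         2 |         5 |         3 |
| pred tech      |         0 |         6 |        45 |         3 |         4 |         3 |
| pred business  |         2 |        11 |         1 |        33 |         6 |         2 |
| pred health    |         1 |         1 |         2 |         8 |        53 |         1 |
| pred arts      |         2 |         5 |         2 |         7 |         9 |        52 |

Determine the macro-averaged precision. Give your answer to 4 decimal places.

0.7166

Per-class precision (TP/(TP+FP)):
  sports: TP=60, FP=6+2+7+6+2=23 → 60/83 = 0.72289
  politics: TP=35, FP=1+0+2+5+3=11 → 35/46 = 0.76087
  tech: TP=45, FP=0+6+3+4+3=16 → 45/61 = 0.73770
  business: TP=33, FP=2+11+1+6+2=22 → 33/55 = 0.60000
  health: TP=53, FP=1+1+2+8+1=13 → 53/66 = 0.80303
  arts: TP=52, FP=2+5+2+7+9=25 → 52/77 = 0.67532
Macro-precision = mean = (0.72289 + 0.76087 + 0.73770 + 0.60000 + 0.80303 + 0.67532) / 6 = 0.7166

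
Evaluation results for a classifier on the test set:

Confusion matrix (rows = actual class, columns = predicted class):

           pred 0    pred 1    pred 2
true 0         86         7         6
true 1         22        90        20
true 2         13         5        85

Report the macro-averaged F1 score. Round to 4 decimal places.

Per-class F1 score (2·TP/(2·TP+FP+FN)):
  0: TP=86, FP=22+13=35, FN=7+6=13 → 172/220 = 0.78182
  1: TP=90, FP=7+5=12, FN=22+20=42 → 180/234 = 0.76923
  2: TP=85, FP=6+20=26, FN=13+5=18 → 170/214 = 0.79439
Macro-F1 score = mean = (0.78182 + 0.76923 + 0.79439) / 3 = 0.7818

0.7818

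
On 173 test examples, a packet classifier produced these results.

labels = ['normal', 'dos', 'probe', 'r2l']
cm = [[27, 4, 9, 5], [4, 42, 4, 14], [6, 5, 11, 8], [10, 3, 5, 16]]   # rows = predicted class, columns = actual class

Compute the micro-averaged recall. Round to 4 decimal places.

0.5549

Micro-averaging pools counts across classes: ΣTP=96, ΣFP=77, ΣFN=77.
Micro-recall = TP/(TP+FN) on pooled counts = 0.5549 (equals overall accuracy in single-label multiclass).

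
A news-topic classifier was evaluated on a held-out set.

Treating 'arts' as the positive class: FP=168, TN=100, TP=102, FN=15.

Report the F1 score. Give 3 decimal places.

0.527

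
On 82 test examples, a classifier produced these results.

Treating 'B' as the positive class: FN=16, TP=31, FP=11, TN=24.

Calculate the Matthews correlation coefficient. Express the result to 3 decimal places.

MCC = (TP·TN − FP·FN) / √((TP+FP)(TP+FN)(TN+FP)(TN+FN))
Numerator = 31·24 − 11·16 = 568
Denominator = √(42·47·35·40) = √2763600 = 1662.4079
MCC = 568 / 1662.4079 = 0.342

0.342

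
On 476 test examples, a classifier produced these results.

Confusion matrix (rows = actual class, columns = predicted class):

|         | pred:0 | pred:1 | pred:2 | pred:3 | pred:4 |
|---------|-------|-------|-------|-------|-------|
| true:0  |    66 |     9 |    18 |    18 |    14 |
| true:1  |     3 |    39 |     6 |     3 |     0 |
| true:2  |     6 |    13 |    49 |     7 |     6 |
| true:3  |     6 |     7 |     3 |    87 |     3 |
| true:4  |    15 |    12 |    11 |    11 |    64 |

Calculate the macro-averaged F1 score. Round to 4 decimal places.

0.6332

Per-class F1 score (2·TP/(2·TP+FP+FN)):
  0: TP=66, FP=3+6+6+15=30, FN=9+18+18+14=59 → 132/221 = 0.59729
  1: TP=39, FP=9+13+7+12=41, FN=3+6+3+0=12 → 78/131 = 0.59542
  2: TP=49, FP=18+6+3+11=38, FN=6+13+7+6=32 → 98/168 = 0.58333
  3: TP=87, FP=18+3+7+11=39, FN=6+7+3+3=19 → 174/232 = 0.75000
  4: TP=64, FP=14+0+6+3=23, FN=15+12+11+11=49 → 128/200 = 0.64000
Macro-F1 score = mean = (0.59729 + 0.59542 + 0.58333 + 0.75000 + 0.64000) / 5 = 0.6332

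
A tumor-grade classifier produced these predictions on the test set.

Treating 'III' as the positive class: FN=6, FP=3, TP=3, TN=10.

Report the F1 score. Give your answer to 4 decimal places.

0.4000

Precision = TP/(TP+FP) = 3/6 = 0.5000
Recall = TP/(TP+FN) = 3/9 = 0.3333
F1 = 2·TP/(2·TP+FP+FN) = 6/15 = 0.4000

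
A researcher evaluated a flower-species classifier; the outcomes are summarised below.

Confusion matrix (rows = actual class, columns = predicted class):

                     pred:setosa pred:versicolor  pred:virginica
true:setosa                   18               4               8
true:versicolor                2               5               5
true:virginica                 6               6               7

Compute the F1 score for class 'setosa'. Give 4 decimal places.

One-vs-rest for 'setosa': TP = diagonal; FP = other classes predicted 'setosa'; FN = 'setosa' predicted as other.
F1 score = 2·TP/(2·TP+FP+FN).
setosa: TP=18, FP=2+6=8, FN=4+8=12 → 36/56 = 0.64286

0.6429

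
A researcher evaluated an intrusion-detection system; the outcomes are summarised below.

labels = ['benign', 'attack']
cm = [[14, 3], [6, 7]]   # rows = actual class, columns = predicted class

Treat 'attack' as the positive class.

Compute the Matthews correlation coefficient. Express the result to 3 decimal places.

MCC = (TP·TN − FP·FN) / √((TP+FP)(TP+FN)(TN+FP)(TN+FN))
Numerator = 7·14 − 3·6 = 80
Denominator = √(10·13·17·20) = √44200 = 210.2380
MCC = 80 / 210.2380 = 0.381

0.381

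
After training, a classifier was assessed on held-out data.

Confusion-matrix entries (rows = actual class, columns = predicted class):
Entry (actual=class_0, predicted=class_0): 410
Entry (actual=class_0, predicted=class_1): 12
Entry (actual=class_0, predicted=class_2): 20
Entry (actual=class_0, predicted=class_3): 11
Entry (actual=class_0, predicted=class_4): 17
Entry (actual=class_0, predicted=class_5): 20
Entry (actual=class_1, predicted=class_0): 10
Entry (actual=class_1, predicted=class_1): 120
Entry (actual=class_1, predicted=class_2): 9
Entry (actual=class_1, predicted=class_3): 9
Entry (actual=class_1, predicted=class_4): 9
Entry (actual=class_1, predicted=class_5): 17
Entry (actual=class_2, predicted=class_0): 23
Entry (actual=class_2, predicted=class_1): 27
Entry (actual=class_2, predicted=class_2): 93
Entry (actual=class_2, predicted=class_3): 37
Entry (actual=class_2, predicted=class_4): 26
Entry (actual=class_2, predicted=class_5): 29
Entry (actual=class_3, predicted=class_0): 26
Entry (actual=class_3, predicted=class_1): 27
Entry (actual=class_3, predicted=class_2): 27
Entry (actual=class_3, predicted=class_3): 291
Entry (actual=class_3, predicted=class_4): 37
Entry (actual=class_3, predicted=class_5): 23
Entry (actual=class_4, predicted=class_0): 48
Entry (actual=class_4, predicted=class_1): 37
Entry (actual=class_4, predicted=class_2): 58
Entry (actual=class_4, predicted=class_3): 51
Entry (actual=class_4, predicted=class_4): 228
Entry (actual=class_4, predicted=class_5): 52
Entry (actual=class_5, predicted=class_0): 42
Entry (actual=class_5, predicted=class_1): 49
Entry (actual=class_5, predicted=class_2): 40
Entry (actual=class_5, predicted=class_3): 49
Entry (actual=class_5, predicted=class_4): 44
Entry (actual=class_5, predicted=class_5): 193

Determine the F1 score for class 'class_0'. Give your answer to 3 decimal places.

F1 score = 2·TP/(2·TP+FP+FN).
class_0: TP=410, FP=10+23+26+48+42=149, FN=12+20+11+17+20=80 → 820/1049 = 0.7817

0.782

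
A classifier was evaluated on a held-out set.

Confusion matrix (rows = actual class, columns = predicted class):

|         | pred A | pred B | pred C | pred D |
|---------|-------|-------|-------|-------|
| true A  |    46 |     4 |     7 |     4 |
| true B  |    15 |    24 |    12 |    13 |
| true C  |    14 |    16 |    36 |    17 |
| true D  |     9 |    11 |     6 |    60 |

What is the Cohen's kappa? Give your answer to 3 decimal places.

Observed agreement pₒ = trace/N = 166/294 = 0.5646
Expected agreement pₑ = Σ (rowᵢ·colᵢ)/N² = (61·84 + 64·55 + 83·61 + 86·94)/294² = 0.2521
κ = (pₒ − pₑ)/(1 − pₑ) = (0.5646 − 0.2521)/(1 − 0.2521) = 0.418

0.418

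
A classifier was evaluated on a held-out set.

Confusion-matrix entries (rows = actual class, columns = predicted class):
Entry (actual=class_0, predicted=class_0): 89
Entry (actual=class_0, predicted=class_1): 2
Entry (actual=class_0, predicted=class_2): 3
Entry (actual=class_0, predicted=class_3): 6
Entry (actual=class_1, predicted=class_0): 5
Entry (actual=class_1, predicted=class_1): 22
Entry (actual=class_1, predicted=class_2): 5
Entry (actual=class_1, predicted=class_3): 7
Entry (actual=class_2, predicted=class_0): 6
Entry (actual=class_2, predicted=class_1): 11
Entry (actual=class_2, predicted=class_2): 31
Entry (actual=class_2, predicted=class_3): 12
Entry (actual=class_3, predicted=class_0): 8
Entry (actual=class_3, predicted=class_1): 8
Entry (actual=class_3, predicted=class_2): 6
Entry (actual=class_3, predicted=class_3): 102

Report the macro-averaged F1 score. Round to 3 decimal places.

0.699

Per-class F1 score (2·TP/(2·TP+FP+FN)):
  class_0: TP=89, FP=5+6+8=19, FN=2+3+6=11 → 178/208 = 0.8558
  class_1: TP=22, FP=2+11+8=21, FN=5+5+7=17 → 44/82 = 0.5366
  class_2: TP=31, FP=3+5+6=14, FN=6+11+12=29 → 62/105 = 0.5905
  class_3: TP=102, FP=6+7+12=25, FN=8+8+6=22 → 204/251 = 0.8127
Macro-F1 score = mean = (0.8558 + 0.5366 + 0.5905 + 0.8127) / 4 = 0.699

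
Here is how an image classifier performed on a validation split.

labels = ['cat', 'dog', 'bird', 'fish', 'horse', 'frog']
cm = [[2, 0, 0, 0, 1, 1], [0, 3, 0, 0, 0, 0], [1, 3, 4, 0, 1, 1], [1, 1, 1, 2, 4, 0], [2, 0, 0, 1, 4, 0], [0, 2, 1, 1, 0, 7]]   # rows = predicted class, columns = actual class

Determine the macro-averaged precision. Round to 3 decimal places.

0.555

Per-class precision (TP/(TP+FP)):
  cat: TP=2, FP=0+0+0+1+1=2 → 2/4 = 0.5000
  dog: TP=3, FP=0+0+0+0+0=0 → 3/3 = 1.0000
  bird: TP=4, FP=1+3+0+1+1=6 → 4/10 = 0.4000
  fish: TP=2, FP=1+1+1+4+0=7 → 2/9 = 0.2222
  horse: TP=4, FP=2+0+0+1+0=3 → 4/7 = 0.5714
  frog: TP=7, FP=0+2+1+1+0=4 → 7/11 = 0.6364
Macro-precision = mean = (0.5000 + 1.0000 + 0.4000 + 0.2222 + 0.5714 + 0.6364) / 6 = 0.555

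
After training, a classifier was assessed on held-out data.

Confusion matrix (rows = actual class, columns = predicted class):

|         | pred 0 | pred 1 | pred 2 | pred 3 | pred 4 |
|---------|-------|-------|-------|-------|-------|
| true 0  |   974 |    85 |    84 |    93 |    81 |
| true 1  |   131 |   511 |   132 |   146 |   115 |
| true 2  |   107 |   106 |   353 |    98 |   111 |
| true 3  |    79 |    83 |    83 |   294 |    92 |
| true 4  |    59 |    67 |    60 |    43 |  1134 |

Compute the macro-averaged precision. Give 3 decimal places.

0.599

Per-class precision (TP/(TP+FP)):
  0: TP=974, FP=131+107+79+59=376 → 974/1350 = 0.7215
  1: TP=511, FP=85+106+83+67=341 → 511/852 = 0.5998
  2: TP=353, FP=84+132+83+60=359 → 353/712 = 0.4958
  3: TP=294, FP=93+146+98+43=380 → 294/674 = 0.4362
  4: TP=1134, FP=81+115+111+92=399 → 1134/1533 = 0.7397
Macro-precision = mean = (0.7215 + 0.5998 + 0.4958 + 0.4362 + 0.7397) / 5 = 0.599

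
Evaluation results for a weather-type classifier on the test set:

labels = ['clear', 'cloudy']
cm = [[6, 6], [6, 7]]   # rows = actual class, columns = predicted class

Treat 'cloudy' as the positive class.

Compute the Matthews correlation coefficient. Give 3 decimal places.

MCC = (TP·TN − FP·FN) / √((TP+FP)(TP+FN)(TN+FP)(TN+FN))
Numerator = 7·6 − 6·6 = 6
Denominator = √(13·13·12·12) = √24336 = 156.0000
MCC = 6 / 156.0000 = 0.038

0.038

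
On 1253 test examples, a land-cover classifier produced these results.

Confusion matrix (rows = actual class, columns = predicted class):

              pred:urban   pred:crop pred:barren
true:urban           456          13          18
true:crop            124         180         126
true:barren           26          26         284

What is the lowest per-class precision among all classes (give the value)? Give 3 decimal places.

0.664

Per-class precision (TP/(TP+FP)):
  urban: TP=456, FP=124+26=150 → 456/606 = 0.7525
  crop: TP=180, FP=13+26=39 → 180/219 = 0.8219
  barren: TP=284, FP=18+126=144 → 284/428 = 0.6636
Lowest is class 'barren' with precision = 0.664.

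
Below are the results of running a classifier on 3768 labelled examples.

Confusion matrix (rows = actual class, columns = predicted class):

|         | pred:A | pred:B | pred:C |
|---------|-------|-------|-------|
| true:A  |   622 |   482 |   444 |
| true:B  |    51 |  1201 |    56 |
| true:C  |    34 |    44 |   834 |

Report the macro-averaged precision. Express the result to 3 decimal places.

Per-class precision (TP/(TP+FP)):
  A: TP=622, FP=51+34=85 → 622/707 = 0.8798
  B: TP=1201, FP=482+44=526 → 1201/1727 = 0.6954
  C: TP=834, FP=444+56=500 → 834/1334 = 0.6252
Macro-precision = mean = (0.8798 + 0.6954 + 0.6252) / 3 = 0.733

0.733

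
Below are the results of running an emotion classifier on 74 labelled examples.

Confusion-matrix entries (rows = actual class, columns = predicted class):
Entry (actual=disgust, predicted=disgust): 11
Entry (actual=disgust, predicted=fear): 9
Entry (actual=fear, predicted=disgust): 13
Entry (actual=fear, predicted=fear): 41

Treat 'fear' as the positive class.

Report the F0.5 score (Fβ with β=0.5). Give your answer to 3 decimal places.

0.807

Fβ = (1+β²)·TP / ((1+β²)·TP + β²·FN + FP), with β²=1/4
= 1.25·41 / (1.25·41 + 0.25·13 + 9) = 0.807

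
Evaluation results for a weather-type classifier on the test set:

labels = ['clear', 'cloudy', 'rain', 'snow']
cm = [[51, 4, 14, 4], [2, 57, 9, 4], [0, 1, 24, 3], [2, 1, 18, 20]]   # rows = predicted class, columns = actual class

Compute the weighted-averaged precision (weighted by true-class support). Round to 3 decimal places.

0.744

Per-class precision (TP/(TP+FP)):
  clear: TP=51, FP=4+14+4=22 → 51/73 = 0.6986
  cloudy: TP=57, FP=2+9+4=15 → 57/72 = 0.7917
  rain: TP=24, FP=0+1+3=4 → 24/28 = 0.8571
  snow: TP=20, FP=2+1+18=21 → 20/41 = 0.4878
Weighted-precision = Σ (supportᵢ/N)·precisionᵢ with N=214: (55/214)·0.6986 + (63/214)·0.7917 + (65/214)·0.8571 + (31/214)·0.4878 = 0.744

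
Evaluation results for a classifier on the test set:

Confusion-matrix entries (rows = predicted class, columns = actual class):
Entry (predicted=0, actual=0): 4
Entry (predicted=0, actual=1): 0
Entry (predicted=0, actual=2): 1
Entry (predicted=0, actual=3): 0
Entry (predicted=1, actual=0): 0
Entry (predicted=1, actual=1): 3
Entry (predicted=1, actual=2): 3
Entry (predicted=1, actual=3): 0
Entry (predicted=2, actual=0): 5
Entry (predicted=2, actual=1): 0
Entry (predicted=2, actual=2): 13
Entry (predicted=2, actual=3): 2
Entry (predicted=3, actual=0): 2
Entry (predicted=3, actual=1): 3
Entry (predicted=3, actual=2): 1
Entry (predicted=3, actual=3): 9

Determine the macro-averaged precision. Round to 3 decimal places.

0.638

Per-class precision (TP/(TP+FP)):
  0: TP=4, FP=0+1+0=1 → 4/5 = 0.8000
  1: TP=3, FP=0+3+0=3 → 3/6 = 0.5000
  2: TP=13, FP=5+0+2=7 → 13/20 = 0.6500
  3: TP=9, FP=2+3+1=6 → 9/15 = 0.6000
Macro-precision = mean = (0.8000 + 0.5000 + 0.6500 + 0.6000) / 4 = 0.638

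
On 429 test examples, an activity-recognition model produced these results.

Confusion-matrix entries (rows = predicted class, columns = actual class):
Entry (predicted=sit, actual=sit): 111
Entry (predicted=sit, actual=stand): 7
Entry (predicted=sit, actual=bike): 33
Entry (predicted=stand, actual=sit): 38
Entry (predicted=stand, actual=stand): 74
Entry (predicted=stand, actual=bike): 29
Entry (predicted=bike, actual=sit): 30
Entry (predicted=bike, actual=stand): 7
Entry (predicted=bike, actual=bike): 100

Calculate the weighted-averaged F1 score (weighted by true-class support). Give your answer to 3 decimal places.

Per-class F1 score (2·TP/(2·TP+FP+FN)):
  sit: TP=111, FP=7+33=40, FN=38+30=68 → 222/330 = 0.6727
  stand: TP=74, FP=38+29=67, FN=7+7=14 → 148/229 = 0.6463
  bike: TP=100, FP=30+7=37, FN=33+29=62 → 200/299 = 0.6689
Weighted-F1 score = Σ (supportᵢ/N)·F1 scoreᵢ with N=429: (179/429)·0.6727 + (88/429)·0.6463 + (162/429)·0.6689 = 0.666

0.666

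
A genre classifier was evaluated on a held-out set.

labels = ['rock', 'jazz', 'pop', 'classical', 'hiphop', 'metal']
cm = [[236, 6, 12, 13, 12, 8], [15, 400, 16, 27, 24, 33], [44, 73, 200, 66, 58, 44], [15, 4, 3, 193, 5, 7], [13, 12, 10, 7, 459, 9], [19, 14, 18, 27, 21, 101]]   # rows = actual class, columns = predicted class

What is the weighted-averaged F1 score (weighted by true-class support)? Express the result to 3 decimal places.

0.704

Per-class F1 score (2·TP/(2·TP+FP+FN)):
  rock: TP=236, FP=15+44+15+13+19=106, FN=6+12+13+12+8=51 → 472/629 = 0.7504
  jazz: TP=400, FP=6+73+4+12+14=109, FN=15+16+27+24+33=115 → 800/1024 = 0.7813
  pop: TP=200, FP=12+16+3+10+18=59, FN=44+73+66+58+44=285 → 400/744 = 0.5376
  classical: TP=193, FP=13+27+66+7+27=140, FN=15+4+3+5+7=34 → 386/560 = 0.6893
  hiphop: TP=459, FP=12+24+58+5+21=120, FN=13+12+10+7+9=51 → 918/1089 = 0.8430
  metal: TP=101, FP=8+33+44+7+9=101, FN=19+14+18+27+21=99 → 202/402 = 0.5025
Weighted-F1 score = Σ (supportᵢ/N)·F1 scoreᵢ with N=2224: (287/2224)·0.7504 + (515/2224)·0.7813 + (485/2224)·0.5376 + (227/2224)·0.6893 + (510/2224)·0.8430 + (200/2224)·0.5025 = 0.704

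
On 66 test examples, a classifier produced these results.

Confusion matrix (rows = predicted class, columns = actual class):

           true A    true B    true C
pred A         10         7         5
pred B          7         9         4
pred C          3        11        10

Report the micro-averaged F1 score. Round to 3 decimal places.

0.439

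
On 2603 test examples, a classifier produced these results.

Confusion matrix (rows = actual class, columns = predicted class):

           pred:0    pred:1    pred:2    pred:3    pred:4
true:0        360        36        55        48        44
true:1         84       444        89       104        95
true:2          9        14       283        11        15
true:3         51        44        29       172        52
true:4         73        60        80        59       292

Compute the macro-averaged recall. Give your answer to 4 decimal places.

Per-class recall (TP/(TP+FN)):
  0: TP=360, FN=36+55+48+44=183 → 360/543 = 0.66298
  1: TP=444, FN=84+89+104+95=372 → 444/816 = 0.54412
  2: TP=283, FN=9+14+11+15=49 → 283/332 = 0.85241
  3: TP=172, FN=51+44+29+52=176 → 172/348 = 0.49425
  4: TP=292, FN=73+60+80+59=272 → 292/564 = 0.51773
Macro-recall = mean = (0.66298 + 0.54412 + 0.85241 + 0.49425 + 0.51773) / 5 = 0.6143

0.6143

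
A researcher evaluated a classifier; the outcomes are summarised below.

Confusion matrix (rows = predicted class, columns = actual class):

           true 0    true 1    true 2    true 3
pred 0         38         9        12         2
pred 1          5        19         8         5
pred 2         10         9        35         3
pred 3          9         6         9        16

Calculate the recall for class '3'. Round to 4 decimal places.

0.6154

One-vs-rest for '3': TP = diagonal; FP = other classes predicted '3'; FN = '3' predicted as other.
recall = TP/(TP+FN).
3: TP=16, FN=2+5+3=10 → 16/26 = 0.61538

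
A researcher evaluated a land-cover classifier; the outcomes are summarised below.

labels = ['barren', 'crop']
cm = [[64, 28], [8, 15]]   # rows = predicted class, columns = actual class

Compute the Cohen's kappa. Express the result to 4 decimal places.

Observed agreement pₒ = trace/N = 79/115 = 0.68696
Expected agreement pₑ = Σ (rowᵢ·colᵢ)/N² = (72·92 + 43·23)/115² = 0.57565
κ = (pₒ − pₑ)/(1 − pₑ) = (0.68696 − 0.57565)/(1 − 0.57565) = 0.2623

0.2623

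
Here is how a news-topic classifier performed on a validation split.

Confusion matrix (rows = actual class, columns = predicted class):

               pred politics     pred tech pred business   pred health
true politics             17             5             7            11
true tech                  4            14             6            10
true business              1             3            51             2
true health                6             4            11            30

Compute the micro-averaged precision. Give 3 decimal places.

0.615

Micro-averaging pools counts across classes: ΣTP=112, ΣFP=70, ΣFN=70.
Micro-precision = TP/(TP+FP) on pooled counts = 0.615 (equals overall accuracy in single-label multiclass).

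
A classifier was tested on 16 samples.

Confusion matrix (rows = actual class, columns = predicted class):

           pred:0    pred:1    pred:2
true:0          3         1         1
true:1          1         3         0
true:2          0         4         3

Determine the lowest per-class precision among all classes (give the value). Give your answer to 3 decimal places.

0.375

Per-class precision (TP/(TP+FP)):
  0: TP=3, FP=1+0=1 → 3/4 = 0.7500
  1: TP=3, FP=1+4=5 → 3/8 = 0.3750
  2: TP=3, FP=1+0=1 → 3/4 = 0.7500
Lowest is class '1' with precision = 0.375.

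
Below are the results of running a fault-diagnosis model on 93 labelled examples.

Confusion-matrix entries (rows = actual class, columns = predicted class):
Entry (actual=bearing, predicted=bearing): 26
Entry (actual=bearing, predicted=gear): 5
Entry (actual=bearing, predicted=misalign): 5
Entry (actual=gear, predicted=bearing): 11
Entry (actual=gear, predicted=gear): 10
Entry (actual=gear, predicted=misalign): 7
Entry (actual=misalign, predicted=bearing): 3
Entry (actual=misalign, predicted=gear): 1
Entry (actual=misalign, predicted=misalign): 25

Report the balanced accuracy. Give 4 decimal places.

0.6471

Balanced accuracy = mean of per-class recall.
  bearing: recall = 26/36 = 0.72222
  gear: recall = 10/28 = 0.35714
  misalign: recall = 25/29 = 0.86207
Mean = (0.72222 + 0.35714 + 0.86207) / 3 = 0.6471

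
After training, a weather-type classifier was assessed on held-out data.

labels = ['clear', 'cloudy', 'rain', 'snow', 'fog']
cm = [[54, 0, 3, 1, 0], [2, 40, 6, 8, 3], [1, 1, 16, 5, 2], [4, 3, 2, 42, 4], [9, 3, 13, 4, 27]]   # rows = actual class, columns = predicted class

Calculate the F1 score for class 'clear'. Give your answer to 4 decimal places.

Treat 'clear' as positive and all other classes as negative.
F1 score = 2·TP/(2·TP+FP+FN).
clear: TP=54, FP=2+1+4+9=16, FN=0+3+1+0=4 → 108/128 = 0.84375

0.8438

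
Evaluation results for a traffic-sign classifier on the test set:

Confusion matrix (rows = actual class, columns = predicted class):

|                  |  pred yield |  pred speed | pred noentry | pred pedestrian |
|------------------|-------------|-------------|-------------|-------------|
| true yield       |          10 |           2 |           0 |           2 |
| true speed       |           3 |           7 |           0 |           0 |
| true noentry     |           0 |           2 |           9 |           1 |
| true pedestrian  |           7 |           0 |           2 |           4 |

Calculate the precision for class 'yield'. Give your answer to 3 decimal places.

0.500

Take TP from the diagonal, FP from the rest of the 'yield' prediction marginal, FN from the rest of the 'yield' actual marginal.
precision = TP/(TP+FP).
yield: TP=10, FP=3+0+7=10 → 10/20 = 0.5000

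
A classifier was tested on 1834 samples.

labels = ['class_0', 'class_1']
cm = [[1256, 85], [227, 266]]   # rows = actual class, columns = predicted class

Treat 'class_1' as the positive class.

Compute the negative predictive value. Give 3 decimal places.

NPV = TN/(TN+FN) = 1256/(1256+227) = 0.847

0.847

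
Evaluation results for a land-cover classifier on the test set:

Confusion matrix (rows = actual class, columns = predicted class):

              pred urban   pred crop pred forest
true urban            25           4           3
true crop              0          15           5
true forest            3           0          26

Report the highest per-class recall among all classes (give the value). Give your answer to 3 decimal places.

Per-class recall (TP/(TP+FN)):
  urban: TP=25, FN=4+3=7 → 25/32 = 0.7813
  crop: TP=15, FN=0+5=5 → 15/20 = 0.7500
  forest: TP=26, FN=3+0=3 → 26/29 = 0.8966
Highest is class 'forest' with recall = 0.897.

0.897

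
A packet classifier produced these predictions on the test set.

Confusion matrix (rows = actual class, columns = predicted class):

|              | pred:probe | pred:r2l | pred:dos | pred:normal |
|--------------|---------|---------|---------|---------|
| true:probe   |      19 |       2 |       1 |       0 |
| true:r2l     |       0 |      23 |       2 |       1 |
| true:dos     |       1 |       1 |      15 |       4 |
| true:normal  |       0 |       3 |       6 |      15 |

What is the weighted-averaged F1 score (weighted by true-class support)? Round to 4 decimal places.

0.7743

Per-class F1 score (2·TP/(2·TP+FP+FN)):
  probe: TP=19, FP=0+1+0=1, FN=2+1+0=3 → 38/42 = 0.90476
  r2l: TP=23, FP=2+1+3=6, FN=0+2+1=3 → 46/55 = 0.83636
  dos: TP=15, FP=1+2+6=9, FN=1+1+4=6 → 30/45 = 0.66667
  normal: TP=15, FP=0+1+4=5, FN=0+3+6=9 → 30/44 = 0.68182
Weighted-F1 score = Σ (supportᵢ/N)·F1 scoreᵢ with N=93: (22/93)·0.90476 + (26/93)·0.83636 + (21/93)·0.66667 + (24/93)·0.68182 = 0.7743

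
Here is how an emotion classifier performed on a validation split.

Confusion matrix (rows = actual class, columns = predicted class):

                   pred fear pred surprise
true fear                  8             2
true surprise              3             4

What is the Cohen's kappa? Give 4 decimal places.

Observed agreement pₒ = trace/N = 12/17 = 0.70588
Expected agreement pₑ = Σ (rowᵢ·colᵢ)/N² = (10·11 + 7·6)/17² = 0.52595
κ = (pₒ − pₑ)/(1 − pₑ) = (0.70588 − 0.52595)/(1 − 0.52595) = 0.3796

0.3796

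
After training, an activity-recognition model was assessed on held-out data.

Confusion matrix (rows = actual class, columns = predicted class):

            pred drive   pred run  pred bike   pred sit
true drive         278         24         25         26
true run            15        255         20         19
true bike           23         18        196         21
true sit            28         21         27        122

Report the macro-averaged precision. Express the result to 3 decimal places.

0.748

Per-class precision (TP/(TP+FP)):
  drive: TP=278, FP=15+23+28=66 → 278/344 = 0.8081
  run: TP=255, FP=24+18+21=63 → 255/318 = 0.8019
  bike: TP=196, FP=25+20+27=72 → 196/268 = 0.7313
  sit: TP=122, FP=26+19+21=66 → 122/188 = 0.6489
Macro-precision = mean = (0.8081 + 0.8019 + 0.7313 + 0.6489) / 4 = 0.748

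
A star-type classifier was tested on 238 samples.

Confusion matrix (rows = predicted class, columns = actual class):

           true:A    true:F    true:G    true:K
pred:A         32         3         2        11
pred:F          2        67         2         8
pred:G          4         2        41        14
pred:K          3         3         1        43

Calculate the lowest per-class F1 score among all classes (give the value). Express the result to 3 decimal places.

Per-class F1 score (2·TP/(2·TP+FP+FN)):
  A: TP=32, FP=3+2+11=16, FN=2+4+3=9 → 64/89 = 0.7191
  F: TP=67, FP=2+2+8=12, FN=3+2+3=8 → 134/154 = 0.8701
  G: TP=41, FP=4+2+14=20, FN=2+2+1=5 → 82/107 = 0.7664
  K: TP=43, FP=3+3+1=7, FN=11+8+14=33 → 86/126 = 0.6825
Lowest is class 'K' with F1 score = 0.683.

0.683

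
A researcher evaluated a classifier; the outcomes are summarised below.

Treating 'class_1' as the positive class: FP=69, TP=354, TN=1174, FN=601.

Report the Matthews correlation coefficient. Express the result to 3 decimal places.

MCC = (TP·TN − FP·FN) / √((TP+FP)(TP+FN)(TN+FP)(TN+FN))
Numerator = 354·1174 − 69·601 = 374127
Denominator = √(423·955·1243·1775) = √891278078625 = 944075.2505
MCC = 374127 / 944075.2505 = 0.396

0.396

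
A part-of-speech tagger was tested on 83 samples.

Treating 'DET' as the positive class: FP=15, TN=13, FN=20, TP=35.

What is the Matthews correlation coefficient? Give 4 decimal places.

MCC = (TP·TN − FP·FN) / √((TP+FP)(TP+FN)(TN+FP)(TN+FN))
Numerator = 35·13 − 15·20 = 155
Denominator = √(50·55·28·33) = √2541000 = 1594.0514
MCC = 155 / 1594.0514 = 0.0972

0.0972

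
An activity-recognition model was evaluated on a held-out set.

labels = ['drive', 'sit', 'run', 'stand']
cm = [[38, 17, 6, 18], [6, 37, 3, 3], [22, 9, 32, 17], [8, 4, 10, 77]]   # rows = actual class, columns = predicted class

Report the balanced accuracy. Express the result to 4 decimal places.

0.6035

Balanced accuracy = mean of per-class recall.
  drive: recall = 38/79 = 0.48101
  sit: recall = 37/49 = 0.75510
  run: recall = 32/80 = 0.40000
  stand: recall = 77/99 = 0.77778
Mean = (0.48101 + 0.75510 + 0.40000 + 0.77778) / 4 = 0.6035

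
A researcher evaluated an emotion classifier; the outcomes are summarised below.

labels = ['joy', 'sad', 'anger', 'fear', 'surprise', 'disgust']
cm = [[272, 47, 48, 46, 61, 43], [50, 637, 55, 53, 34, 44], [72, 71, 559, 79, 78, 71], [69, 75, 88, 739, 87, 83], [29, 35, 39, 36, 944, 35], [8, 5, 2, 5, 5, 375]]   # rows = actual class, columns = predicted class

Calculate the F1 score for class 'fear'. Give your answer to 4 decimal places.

Take TP from the diagonal, FP from the rest of the 'fear' prediction marginal, FN from the rest of the 'fear' actual marginal.
F1 score = 2·TP/(2·TP+FP+FN).
fear: TP=739, FP=46+53+79+36+5=219, FN=69+75+88+87+83=402 → 1478/2099 = 0.70414

0.7041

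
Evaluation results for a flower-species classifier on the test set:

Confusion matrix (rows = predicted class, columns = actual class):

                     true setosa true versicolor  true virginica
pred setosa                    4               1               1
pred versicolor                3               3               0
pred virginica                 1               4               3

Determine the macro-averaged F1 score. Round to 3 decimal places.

0.500

Per-class F1 score (2·TP/(2·TP+FP+FN)):
  setosa: TP=4, FP=1+1=2, FN=3+1=4 → 8/14 = 0.5714
  versicolor: TP=3, FP=3+0=3, FN=1+4=5 → 6/14 = 0.4286
  virginica: TP=3, FP=1+4=5, FN=1+0=1 → 6/12 = 0.5000
Macro-F1 score = mean = (0.5714 + 0.4286 + 0.5000) / 3 = 0.500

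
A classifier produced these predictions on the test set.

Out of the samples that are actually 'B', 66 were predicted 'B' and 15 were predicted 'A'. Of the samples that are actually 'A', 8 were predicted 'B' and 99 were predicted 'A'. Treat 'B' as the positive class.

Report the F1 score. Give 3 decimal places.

0.852

Precision = TP/(TP+FP) = 66/74 = 0.8919
Recall = TP/(TP+FN) = 66/81 = 0.8148
F1 = 2·TP/(2·TP+FP+FN) = 132/155 = 0.852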